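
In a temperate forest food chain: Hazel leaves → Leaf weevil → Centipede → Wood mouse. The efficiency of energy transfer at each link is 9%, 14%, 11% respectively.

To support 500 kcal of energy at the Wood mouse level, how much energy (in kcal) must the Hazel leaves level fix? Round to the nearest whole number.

360750 kcal

Cumulative transfer efficiency: 0.09 × 0.14 × 0.11 = 0.001386
Hazel leaves energy = 500 / 0.001386 = 360750 kcal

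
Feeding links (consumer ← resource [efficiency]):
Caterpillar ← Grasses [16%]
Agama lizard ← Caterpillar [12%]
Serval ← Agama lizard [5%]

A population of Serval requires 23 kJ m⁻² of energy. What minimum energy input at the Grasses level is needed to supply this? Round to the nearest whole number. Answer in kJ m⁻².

Cumulative transfer efficiency: 0.16 × 0.12 × 0.05 = 0.00096
Grasses energy = 23 / 0.00096 = 23958 kJ m⁻²

23958 kJ m⁻²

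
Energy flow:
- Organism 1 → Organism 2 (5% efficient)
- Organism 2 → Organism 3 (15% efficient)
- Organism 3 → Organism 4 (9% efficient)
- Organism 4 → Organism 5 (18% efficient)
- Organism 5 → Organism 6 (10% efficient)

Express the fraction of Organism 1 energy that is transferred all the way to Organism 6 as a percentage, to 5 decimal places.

Product of link efficiencies: 0.05 × 0.15 × 0.09 × 0.18 × 0.1 = 0.00001215
As a percentage: 0.00001215 × 100 = 0.00122%

0.00122%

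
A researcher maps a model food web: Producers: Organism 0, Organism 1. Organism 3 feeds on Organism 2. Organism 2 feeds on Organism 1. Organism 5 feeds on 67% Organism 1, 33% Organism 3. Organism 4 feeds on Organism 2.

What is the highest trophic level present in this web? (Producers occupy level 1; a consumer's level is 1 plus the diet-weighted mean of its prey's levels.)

Organism 2: 1 + 1 = 2
Organism 3: 1 + 2 = 3
Organism 4: 1 + 2 = 3
Organism 5: 1 + (0.67×1 + 0.33×3) = 2.66

3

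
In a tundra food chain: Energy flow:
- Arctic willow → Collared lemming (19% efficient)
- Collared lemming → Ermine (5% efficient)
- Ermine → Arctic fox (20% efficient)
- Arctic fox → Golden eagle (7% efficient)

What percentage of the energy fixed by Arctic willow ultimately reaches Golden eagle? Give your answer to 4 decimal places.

Product of link efficiencies: 0.19 × 0.05 × 0.2 × 0.07 = 0.000133
As a percentage: 0.000133 × 100 = 0.0133%

0.0133%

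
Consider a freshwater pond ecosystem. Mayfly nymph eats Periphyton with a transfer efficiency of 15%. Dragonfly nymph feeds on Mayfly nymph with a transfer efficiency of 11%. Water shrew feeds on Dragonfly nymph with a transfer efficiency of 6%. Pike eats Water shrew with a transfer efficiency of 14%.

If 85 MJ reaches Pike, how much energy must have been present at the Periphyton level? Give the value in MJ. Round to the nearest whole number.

Cumulative transfer efficiency: 0.15 × 0.11 × 0.06 × 0.14 = 0.0001386
Periphyton energy = 85 / 0.0001386 = 613276 MJ

613276 MJ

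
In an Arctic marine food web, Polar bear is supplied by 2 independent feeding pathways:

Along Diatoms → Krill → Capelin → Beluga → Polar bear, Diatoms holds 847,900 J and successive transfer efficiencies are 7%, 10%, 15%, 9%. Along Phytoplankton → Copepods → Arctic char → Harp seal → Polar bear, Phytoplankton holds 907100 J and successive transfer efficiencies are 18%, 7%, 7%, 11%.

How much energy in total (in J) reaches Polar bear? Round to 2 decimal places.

Via Diatoms: 847900 × 0.07 × 0.1 × 0.15 × 0.09 = 80.12655 J
Via Phytoplankton: 907100 × 0.18 × 0.07 × 0.07 × 0.11 = 88.006842 J
Total at Polar bear: 80.12655 + 88.006842 = 168.133392 J

168.13 J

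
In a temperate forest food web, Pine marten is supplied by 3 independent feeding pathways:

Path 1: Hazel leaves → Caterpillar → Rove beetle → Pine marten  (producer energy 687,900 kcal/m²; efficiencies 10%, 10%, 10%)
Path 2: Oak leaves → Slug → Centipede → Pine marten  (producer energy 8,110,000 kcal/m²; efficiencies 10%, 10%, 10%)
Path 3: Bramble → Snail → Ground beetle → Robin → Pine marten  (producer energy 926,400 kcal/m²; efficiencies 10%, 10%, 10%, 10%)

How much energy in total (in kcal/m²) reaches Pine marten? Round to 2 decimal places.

Path 1: 687900 × 0.1 × 0.1 × 0.1 = 687.9 kcal/m²
Path 2: 8110000 × 0.1 × 0.1 × 0.1 = 8110 kcal/m²
Path 3: 926400 × 0.1 × 0.1 × 0.1 × 0.1 = 92.64 kcal/m²
Total at Pine marten: 687.9 + 8110 + 92.64 = 8890.54 kcal/m²

8890.54 kcal/m²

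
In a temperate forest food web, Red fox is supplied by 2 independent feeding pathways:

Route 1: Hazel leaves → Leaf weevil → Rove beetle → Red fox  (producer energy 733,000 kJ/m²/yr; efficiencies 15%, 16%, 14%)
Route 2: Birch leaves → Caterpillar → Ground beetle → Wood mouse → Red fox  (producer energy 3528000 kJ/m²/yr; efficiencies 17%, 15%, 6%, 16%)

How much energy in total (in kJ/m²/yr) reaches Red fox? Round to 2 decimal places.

Route 1: 733000 × 0.15 × 0.16 × 0.14 = 2462.88 kJ/m²/yr
Route 2: 3528000 × 0.17 × 0.15 × 0.06 × 0.16 = 863.6544 kJ/m²/yr
Total at Red fox: 2462.88 + 863.6544 = 3326.5344 kJ/m²/yr

3326.53 kJ/m²/yr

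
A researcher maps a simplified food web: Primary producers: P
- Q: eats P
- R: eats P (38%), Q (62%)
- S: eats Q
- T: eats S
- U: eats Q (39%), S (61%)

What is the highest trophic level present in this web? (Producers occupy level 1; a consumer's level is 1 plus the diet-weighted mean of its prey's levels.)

4

Q: 1 + 1 = 2
R: 1 + (0.38×1 + 0.62×2) = 2.62
S: 1 + 2 = 3
T: 1 + 3 = 4
U: 1 + (0.39×2 + 0.61×3) = 3.61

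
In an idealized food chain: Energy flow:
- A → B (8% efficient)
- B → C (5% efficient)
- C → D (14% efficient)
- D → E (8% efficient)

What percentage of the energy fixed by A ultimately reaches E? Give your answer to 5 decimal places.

Product of link efficiencies: 0.08 × 0.05 × 0.14 × 0.08 = 0.0000448
As a percentage: 0.0000448 × 100 = 0.00448%

0.00448%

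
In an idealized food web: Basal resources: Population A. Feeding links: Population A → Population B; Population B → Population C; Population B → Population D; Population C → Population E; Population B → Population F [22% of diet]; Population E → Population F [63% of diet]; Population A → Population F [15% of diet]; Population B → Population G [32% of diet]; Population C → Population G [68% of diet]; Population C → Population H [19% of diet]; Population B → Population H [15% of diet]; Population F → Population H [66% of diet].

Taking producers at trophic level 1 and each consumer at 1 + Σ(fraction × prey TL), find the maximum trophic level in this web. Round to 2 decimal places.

Population B: 1 + 1 = 2
Population C: 1 + 2 = 3
Population D: 1 + 2 = 3
Population E: 1 + 3 = 4
Population F: 1 + (0.22×2 + 0.63×4 + 0.15×1) = 4.11
Population G: 1 + (0.32×2 + 0.68×3) = 3.68
Population H: 1 + (0.19×3 + 0.15×2 + 0.66×4.11) = 4.5826

4.58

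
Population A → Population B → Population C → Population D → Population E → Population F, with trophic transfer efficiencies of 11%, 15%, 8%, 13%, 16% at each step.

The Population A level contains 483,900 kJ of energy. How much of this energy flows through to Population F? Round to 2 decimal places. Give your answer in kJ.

13.29 kJ

Population B: 483900 × 0.11 = 53229 kJ
Population C: 53229 × 0.15 = 7984.35 kJ
Population D: 7984.35 × 0.08 = 638.748 kJ
Population E: 638.748 × 0.13 = 83.03724 kJ
Population F: 83.03724 × 0.16 = 13.2859584 kJ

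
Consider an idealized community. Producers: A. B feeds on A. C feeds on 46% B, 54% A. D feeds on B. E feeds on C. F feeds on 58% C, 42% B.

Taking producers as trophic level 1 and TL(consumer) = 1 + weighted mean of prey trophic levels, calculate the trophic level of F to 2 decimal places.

B: 1 + 1 = 2
C: 1 + (0.46×2 + 0.54×1) = 2.46
D: 1 + 2 = 3
E: 1 + 2.46 = 3.46
F: 1 + (0.58×2.46 + 0.42×2) = 3.2668

3.27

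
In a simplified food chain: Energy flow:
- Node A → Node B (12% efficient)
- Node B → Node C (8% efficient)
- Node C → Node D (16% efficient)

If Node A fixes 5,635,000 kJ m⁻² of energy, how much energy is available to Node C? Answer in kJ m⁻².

54096 kJ m⁻²

Node B: 5635000 × 0.12 = 676200 kJ m⁻²
Node C: 676200 × 0.08 = 54096 kJ m⁻²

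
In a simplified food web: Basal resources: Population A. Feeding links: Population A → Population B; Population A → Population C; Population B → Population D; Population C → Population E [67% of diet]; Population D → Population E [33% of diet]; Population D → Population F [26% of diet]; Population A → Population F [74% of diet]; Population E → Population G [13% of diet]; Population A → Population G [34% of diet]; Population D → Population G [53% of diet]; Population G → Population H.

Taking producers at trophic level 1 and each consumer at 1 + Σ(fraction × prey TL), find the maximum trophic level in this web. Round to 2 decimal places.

Population B: 1 + 1 = 2
Population C: 1 + 1 = 2
Population D: 1 + 2 = 3
Population E: 1 + (0.67×2 + 0.33×3) = 3.33
Population F: 1 + (0.26×3 + 0.74×1) = 2.52
Population G: 1 + (0.13×3.33 + 0.34×1 + 0.53×3) = 3.3629
Population H: 1 + 3.3629 = 4.3629

4.36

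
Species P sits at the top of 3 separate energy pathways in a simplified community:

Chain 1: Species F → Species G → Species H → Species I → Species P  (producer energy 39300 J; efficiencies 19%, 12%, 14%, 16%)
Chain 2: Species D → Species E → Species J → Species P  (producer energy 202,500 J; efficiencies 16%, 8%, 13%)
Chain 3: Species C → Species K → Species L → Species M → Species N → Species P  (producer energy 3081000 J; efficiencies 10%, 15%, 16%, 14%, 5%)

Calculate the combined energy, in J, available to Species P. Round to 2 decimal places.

Chain 1: 39300 × 0.19 × 0.12 × 0.14 × 0.16 = 20.071296 J
Chain 2: 202500 × 0.16 × 0.08 × 0.13 = 336.96 J
Chain 3: 3081000 × 0.1 × 0.15 × 0.16 × 0.14 × 0.05 = 51.7608 J
Total at Species P: 20.071296 + 336.96 + 51.7608 = 408.792096 J

408.79 J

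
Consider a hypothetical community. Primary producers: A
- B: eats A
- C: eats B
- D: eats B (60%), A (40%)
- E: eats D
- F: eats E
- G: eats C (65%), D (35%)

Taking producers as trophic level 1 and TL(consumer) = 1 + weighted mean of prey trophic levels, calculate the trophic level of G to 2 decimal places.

3.86

B: 1 + 1 = 2
C: 1 + 2 = 3
D: 1 + (0.6×2 + 0.4×1) = 2.6
E: 1 + 2.6 = 3.6
F: 1 + 3.6 = 4.6
G: 1 + (0.65×3 + 0.35×2.6) = 3.86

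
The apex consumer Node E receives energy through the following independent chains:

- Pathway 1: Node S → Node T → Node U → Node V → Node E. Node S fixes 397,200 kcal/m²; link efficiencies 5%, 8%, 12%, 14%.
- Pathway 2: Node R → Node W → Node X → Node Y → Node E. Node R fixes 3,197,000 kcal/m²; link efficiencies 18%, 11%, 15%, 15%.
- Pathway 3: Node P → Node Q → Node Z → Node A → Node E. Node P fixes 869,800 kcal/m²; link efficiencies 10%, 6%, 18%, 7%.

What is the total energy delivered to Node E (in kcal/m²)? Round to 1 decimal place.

1516.7 kcal/m²

Pathway 1: 397200 × 0.05 × 0.08 × 0.12 × 0.14 = 26.69184 kcal/m²
Pathway 2: 3197000 × 0.18 × 0.11 × 0.15 × 0.15 = 1424.2635 kcal/m²
Pathway 3: 869800 × 0.1 × 0.06 × 0.18 × 0.07 = 65.75688 kcal/m²
Total at Node E: 26.69184 + 1424.2635 + 65.75688 = 1516.71222 kcal/m²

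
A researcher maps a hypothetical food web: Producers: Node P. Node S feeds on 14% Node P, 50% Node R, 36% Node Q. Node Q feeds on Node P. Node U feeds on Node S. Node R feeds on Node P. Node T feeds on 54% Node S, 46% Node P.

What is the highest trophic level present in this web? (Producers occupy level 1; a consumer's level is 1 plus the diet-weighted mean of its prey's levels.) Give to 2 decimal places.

Node Q: 1 + 1 = 2
Node R: 1 + 1 = 2
Node S: 1 + (0.14×1 + 0.5×2 + 0.36×2) = 2.86
Node T: 1 + (0.54×2.86 + 0.46×1) = 3.0044
Node U: 1 + 2.86 = 3.86

3.86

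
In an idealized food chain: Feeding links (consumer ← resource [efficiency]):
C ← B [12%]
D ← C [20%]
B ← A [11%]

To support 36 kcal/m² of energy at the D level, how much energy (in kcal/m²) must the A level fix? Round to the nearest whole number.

Cumulative transfer efficiency: 0.11 × 0.12 × 0.2 = 0.00264
A energy = 36 / 0.00264 = 13636 kcal/m²

13636 kcal/m²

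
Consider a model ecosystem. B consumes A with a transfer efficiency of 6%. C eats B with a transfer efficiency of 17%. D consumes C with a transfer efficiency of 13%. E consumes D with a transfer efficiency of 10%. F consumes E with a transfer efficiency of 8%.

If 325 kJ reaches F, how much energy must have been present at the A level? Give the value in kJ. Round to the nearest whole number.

30637255 kJ

Cumulative transfer efficiency: 0.06 × 0.17 × 0.13 × 0.1 × 0.08 = 0.000010608
A energy = 325 / 0.000010608 = 30637255 kJ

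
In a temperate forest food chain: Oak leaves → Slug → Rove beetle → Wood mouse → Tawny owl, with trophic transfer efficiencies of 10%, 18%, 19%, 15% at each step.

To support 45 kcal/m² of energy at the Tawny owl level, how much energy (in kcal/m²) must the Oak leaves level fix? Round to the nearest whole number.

87719 kcal/m²

Cumulative transfer efficiency: 0.1 × 0.18 × 0.19 × 0.15 = 0.000513
Oak leaves energy = 45 / 0.000513 = 87719 kcal/m²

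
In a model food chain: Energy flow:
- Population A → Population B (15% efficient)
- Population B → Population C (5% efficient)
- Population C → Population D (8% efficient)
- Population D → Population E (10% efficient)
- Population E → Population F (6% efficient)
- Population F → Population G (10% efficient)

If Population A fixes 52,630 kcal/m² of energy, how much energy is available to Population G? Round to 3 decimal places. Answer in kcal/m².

Population B: 52630 × 0.15 = 7894.5 kcal/m²
Population C: 7894.5 × 0.05 = 394.725 kcal/m²
Population D: 394.725 × 0.08 = 31.578 kcal/m²
Population E: 31.578 × 0.1 = 3.1578 kcal/m²
Population F: 3.1578 × 0.06 = 0.189468 kcal/m²
Population G: 0.189468 × 0.1 = 0.0189468 kcal/m²

0.019 kcal/m²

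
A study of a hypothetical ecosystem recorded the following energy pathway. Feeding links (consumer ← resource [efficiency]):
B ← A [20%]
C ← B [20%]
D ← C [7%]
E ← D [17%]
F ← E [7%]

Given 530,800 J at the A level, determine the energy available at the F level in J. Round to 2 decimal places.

17.69 J

B: 530800 × 0.2 = 106160 J
C: 106160 × 0.2 = 21232 J
D: 21232 × 0.07 = 1486.24 J
E: 1486.24 × 0.17 = 252.6608 J
F: 252.6608 × 0.07 = 17.686256 J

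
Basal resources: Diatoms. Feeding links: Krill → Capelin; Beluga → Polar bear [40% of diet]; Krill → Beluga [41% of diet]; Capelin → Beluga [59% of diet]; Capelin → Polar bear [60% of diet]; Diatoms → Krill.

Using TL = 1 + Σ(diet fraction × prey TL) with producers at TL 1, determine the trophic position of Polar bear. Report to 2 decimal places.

Krill: 1 + 1 = 2
Capelin: 1 + 2 = 3
Beluga: 1 + (0.41×2 + 0.59×3) = 3.59
Polar bear: 1 + (0.6×3 + 0.4×3.59) = 4.236

4.24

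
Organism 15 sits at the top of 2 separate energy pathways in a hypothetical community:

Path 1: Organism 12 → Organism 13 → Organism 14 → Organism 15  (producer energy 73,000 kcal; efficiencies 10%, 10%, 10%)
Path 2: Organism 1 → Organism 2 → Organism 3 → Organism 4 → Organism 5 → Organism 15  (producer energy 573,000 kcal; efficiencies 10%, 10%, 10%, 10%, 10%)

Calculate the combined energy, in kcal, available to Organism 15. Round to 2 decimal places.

78.73 kcal

Path 1: 73000 × 0.1 × 0.1 × 0.1 = 73 kcal
Path 2: 573000 × 0.1 × 0.1 × 0.1 × 0.1 × 0.1 = 5.73 kcal
Total at Organism 15: 73 + 5.73 = 78.73 kcal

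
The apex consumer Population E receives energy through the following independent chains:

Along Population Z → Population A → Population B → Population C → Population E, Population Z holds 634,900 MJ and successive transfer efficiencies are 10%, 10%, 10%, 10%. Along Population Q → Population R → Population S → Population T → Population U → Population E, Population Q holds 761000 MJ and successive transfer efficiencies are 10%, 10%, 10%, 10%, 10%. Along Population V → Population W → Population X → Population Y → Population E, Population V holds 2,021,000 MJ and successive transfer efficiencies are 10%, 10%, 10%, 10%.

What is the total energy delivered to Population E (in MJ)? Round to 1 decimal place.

273.2 MJ

Via Population Z: 634900 × 0.1 × 0.1 × 0.1 × 0.1 = 63.49 MJ
Via Population Q: 761000 × 0.1 × 0.1 × 0.1 × 0.1 × 0.1 = 7.61 MJ
Via Population V: 2021000 × 0.1 × 0.1 × 0.1 × 0.1 = 202.1 MJ
Total at Population E: 63.49 + 7.61 + 202.1 = 273.2 MJ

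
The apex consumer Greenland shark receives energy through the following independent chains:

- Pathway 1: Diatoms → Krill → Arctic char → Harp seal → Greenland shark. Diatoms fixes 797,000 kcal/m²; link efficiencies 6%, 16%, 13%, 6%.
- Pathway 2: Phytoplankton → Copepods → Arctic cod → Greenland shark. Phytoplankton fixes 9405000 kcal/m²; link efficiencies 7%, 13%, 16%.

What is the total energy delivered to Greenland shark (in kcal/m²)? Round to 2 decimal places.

Pathway 1: 797000 × 0.06 × 0.16 × 0.13 × 0.06 = 59.67936 kcal/m²
Pathway 2: 9405000 × 0.07 × 0.13 × 0.16 = 13693.68 kcal/m²
Total at Greenland shark: 59.67936 + 13693.68 = 13753.35936 kcal/m²

13753.36 kcal/m²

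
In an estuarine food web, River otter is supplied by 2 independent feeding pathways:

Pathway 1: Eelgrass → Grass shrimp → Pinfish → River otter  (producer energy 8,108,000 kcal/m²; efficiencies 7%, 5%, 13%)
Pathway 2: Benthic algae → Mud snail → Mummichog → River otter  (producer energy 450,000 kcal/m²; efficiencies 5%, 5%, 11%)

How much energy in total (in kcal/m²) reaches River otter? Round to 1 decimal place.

Pathway 1: 8108000 × 0.07 × 0.05 × 0.13 = 3689.14 kcal/m²
Pathway 2: 450000 × 0.05 × 0.05 × 0.11 = 123.75 kcal/m²
Total at River otter: 3689.14 + 123.75 = 3812.89 kcal/m²

3812.9 kcal/m²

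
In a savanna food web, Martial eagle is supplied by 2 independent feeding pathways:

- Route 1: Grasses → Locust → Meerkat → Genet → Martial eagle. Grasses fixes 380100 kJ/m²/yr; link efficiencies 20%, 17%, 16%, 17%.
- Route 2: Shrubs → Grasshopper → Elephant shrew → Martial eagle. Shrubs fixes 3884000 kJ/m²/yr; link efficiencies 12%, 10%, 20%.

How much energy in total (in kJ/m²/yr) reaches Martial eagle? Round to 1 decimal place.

Route 1: 380100 × 0.2 × 0.17 × 0.16 × 0.17 = 351.51648 kJ/m²/yr
Route 2: 3884000 × 0.12 × 0.1 × 0.2 = 9321.6 kJ/m²/yr
Total at Martial eagle: 351.51648 + 9321.6 = 9673.11648 kJ/m²/yr

9673.1 kJ/m²/yr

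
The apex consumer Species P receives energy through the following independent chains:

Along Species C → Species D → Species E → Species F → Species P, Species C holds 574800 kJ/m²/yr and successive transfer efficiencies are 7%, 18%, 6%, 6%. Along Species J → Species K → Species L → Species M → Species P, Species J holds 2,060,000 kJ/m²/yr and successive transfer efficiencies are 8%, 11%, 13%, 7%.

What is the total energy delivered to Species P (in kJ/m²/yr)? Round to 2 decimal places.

191.04 kJ/m²/yr

Via Species C: 574800 × 0.07 × 0.18 × 0.06 × 0.06 = 26.072928 kJ/m²/yr
Via Species J: 2060000 × 0.08 × 0.11 × 0.13 × 0.07 = 164.9648 kJ/m²/yr
Total at Species P: 26.072928 + 164.9648 = 191.037728 kJ/m²/yr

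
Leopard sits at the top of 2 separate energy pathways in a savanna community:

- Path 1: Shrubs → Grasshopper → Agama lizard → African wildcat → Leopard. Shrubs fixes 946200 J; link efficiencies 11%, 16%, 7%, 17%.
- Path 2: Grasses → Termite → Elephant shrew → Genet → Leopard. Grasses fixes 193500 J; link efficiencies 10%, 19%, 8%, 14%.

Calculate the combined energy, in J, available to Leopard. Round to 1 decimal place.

Path 1: 946200 × 0.11 × 0.16 × 0.07 × 0.17 = 198.172128 J
Path 2: 193500 × 0.1 × 0.19 × 0.08 × 0.14 = 41.1768 J
Total at Leopard: 198.172128 + 41.1768 = 239.348928 J

239.3 J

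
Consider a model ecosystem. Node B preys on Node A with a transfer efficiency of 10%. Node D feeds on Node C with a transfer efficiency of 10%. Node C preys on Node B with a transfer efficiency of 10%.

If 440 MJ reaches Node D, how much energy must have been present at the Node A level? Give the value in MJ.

440000 MJ

Cumulative transfer efficiency: 0.1 × 0.1 × 0.1 = 0.001
Node A energy = 440 / 0.001 = 440000 MJ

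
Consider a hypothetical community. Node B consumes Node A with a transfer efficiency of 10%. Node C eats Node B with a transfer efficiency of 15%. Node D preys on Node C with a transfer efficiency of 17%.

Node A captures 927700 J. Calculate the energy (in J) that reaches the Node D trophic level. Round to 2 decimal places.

2365.64 J

Node B: 927700 × 0.1 = 92770 J
Node C: 92770 × 0.15 = 13915.5 J
Node D: 13915.5 × 0.17 = 2365.635 J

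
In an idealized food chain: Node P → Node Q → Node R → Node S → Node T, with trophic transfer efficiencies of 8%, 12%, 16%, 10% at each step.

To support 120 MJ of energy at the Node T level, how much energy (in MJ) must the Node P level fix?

781250 MJ

Cumulative transfer efficiency: 0.08 × 0.12 × 0.16 × 0.1 = 0.0001536
Node P energy = 120 / 0.0001536 = 781250 MJ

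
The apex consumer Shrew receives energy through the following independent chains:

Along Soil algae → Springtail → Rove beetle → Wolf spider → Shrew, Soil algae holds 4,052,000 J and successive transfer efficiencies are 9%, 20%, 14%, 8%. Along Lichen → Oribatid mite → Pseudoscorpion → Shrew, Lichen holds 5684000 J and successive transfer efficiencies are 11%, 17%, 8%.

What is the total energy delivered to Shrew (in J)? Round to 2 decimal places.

9320.15 J

Via Soil algae: 4052000 × 0.09 × 0.2 × 0.14 × 0.08 = 816.8832 J
Via Lichen: 5684000 × 0.11 × 0.17 × 0.08 = 8503.264 J
Total at Shrew: 816.8832 + 8503.264 = 9320.1472 J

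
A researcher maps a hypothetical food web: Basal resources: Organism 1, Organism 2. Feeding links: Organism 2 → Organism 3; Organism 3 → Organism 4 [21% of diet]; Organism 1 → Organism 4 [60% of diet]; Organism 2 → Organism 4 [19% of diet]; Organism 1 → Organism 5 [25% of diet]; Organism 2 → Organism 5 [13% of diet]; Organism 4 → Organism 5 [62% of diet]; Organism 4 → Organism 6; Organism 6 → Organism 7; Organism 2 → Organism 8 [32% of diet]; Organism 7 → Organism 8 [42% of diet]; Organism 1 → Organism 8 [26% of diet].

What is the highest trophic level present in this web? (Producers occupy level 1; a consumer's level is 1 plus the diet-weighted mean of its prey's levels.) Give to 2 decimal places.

4.21

Organism 3: 1 + 1 = 2
Organism 4: 1 + (0.21×2 + 0.6×1 + 0.19×1) = 2.21
Organism 5: 1 + (0.25×1 + 0.13×1 + 0.62×2.21) = 2.7502
Organism 6: 1 + 2.21 = 3.21
Organism 7: 1 + 3.21 = 4.21
Organism 8: 1 + (0.32×1 + 0.42×4.21 + 0.26×1) = 3.3482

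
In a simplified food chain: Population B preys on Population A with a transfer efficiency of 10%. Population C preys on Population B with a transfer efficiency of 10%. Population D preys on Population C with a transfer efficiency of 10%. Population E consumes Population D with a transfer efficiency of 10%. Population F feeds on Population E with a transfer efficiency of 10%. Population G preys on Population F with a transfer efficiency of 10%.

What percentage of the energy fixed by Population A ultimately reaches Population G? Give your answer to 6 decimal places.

Product of link efficiencies: 0.1 × 0.1 × 0.1 × 0.1 × 0.1 × 0.1 = 0.000001
As a percentage: 0.000001 × 100 = 0.000100%

0.000100%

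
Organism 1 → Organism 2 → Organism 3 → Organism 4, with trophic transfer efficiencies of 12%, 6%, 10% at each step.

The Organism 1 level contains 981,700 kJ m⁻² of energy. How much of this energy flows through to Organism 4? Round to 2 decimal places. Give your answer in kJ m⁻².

706.82 kJ m⁻²

Organism 2: 981700 × 0.12 = 117804 kJ m⁻²
Organism 3: 117804 × 0.06 = 7068.24 kJ m⁻²
Organism 4: 7068.24 × 0.1 = 706.824 kJ m⁻²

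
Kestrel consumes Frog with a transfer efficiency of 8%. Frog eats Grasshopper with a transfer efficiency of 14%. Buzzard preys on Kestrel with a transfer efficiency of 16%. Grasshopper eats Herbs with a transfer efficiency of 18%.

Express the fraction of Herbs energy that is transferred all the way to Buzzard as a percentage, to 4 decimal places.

Product of link efficiencies: 0.18 × 0.14 × 0.08 × 0.16 = 0.00032256
As a percentage: 0.00032256 × 100 = 0.0323%

0.0323%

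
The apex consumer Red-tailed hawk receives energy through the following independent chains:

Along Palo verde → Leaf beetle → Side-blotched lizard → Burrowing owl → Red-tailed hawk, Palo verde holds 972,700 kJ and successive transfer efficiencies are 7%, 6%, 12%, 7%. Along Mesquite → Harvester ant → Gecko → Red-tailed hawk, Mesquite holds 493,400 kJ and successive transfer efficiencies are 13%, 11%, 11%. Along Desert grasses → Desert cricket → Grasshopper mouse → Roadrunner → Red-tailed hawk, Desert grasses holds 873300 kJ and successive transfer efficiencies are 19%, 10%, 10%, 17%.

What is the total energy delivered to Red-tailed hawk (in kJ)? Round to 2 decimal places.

1092.51 kJ

Via Palo verde: 972700 × 0.07 × 0.06 × 0.12 × 0.07 = 34.316856 kJ
Via Mesquite: 493400 × 0.13 × 0.11 × 0.11 = 776.1182 kJ
Via Desert grasses: 873300 × 0.19 × 0.1 × 0.1 × 0.17 = 282.0759 kJ
Total at Red-tailed hawk: 34.316856 + 776.1182 + 282.0759 = 1092.510956 kJ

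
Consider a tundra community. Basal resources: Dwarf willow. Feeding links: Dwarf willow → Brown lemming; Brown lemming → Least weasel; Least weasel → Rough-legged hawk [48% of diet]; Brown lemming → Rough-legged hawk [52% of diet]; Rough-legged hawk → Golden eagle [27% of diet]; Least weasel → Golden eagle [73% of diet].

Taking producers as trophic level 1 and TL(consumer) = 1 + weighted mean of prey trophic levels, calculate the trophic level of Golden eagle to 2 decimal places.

4.13

Brown lemming: 1 + 1 = 2
Least weasel: 1 + 2 = 3
Rough-legged hawk: 1 + (0.48×3 + 0.52×2) = 3.48
Golden eagle: 1 + (0.27×3.48 + 0.73×3) = 4.1296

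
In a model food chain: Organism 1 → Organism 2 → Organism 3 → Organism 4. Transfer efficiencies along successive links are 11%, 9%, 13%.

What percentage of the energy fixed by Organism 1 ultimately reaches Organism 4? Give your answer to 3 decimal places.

Product of link efficiencies: 0.11 × 0.09 × 0.13 = 0.001287
As a percentage: 0.001287 × 100 = 0.129%

0.129%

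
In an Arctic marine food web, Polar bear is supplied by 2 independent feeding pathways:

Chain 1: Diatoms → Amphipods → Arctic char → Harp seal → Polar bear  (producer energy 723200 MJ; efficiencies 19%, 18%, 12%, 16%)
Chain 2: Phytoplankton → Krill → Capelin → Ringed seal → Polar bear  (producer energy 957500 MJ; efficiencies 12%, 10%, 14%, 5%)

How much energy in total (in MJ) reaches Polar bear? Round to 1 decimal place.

Chain 1: 723200 × 0.19 × 0.18 × 0.12 × 0.16 = 474.882048 MJ
Chain 2: 957500 × 0.12 × 0.1 × 0.14 × 0.05 = 80.43 MJ
Total at Polar bear: 474.882048 + 80.43 = 555.312048 MJ

555.3 MJ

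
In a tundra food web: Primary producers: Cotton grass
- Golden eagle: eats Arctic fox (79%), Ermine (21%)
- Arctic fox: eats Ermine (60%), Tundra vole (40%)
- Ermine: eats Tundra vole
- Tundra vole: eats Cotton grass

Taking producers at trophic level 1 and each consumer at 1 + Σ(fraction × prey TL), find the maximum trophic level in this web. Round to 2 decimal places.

Tundra vole: 1 + 1 = 2
Ermine: 1 + 2 = 3
Arctic fox: 1 + (0.6×3 + 0.4×2) = 3.6
Golden eagle: 1 + (0.79×3.6 + 0.21×3) = 4.474

4.47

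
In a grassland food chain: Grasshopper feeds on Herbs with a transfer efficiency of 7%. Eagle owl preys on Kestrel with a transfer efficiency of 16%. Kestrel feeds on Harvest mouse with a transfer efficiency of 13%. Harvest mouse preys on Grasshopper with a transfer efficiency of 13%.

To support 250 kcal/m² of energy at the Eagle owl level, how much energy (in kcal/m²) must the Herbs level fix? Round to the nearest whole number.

Cumulative transfer efficiency: 0.07 × 0.13 × 0.13 × 0.16 = 0.00018928
Herbs energy = 250 / 0.00018928 = 1320795 kcal/m²

1320795 kcal/m²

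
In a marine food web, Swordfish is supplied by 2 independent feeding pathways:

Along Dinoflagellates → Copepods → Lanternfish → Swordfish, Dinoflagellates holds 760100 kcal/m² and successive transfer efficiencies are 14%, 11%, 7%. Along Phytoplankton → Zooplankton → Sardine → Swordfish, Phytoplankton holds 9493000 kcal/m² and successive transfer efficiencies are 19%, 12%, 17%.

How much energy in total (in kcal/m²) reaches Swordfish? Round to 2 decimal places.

37614.26 kcal/m²

Via Dinoflagellates: 760100 × 0.14 × 0.11 × 0.07 = 819.3878 kcal/m²
Via Phytoplankton: 9493000 × 0.19 × 0.12 × 0.17 = 36794.868 kcal/m²
Total at Swordfish: 819.3878 + 36794.868 = 37614.2558 kcal/m²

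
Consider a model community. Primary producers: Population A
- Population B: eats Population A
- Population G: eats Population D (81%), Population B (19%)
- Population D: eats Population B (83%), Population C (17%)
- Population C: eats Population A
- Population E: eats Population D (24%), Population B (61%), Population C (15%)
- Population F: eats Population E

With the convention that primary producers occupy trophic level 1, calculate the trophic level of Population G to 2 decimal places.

3.81

Population B: 1 + 1 = 2
Population C: 1 + 1 = 2
Population D: 1 + (0.83×2 + 0.17×2) = 3
Population E: 1 + (0.24×3 + 0.61×2 + 0.15×2) = 3.24
Population F: 1 + 3.24 = 4.24
Population G: 1 + (0.81×3 + 0.19×2) = 3.81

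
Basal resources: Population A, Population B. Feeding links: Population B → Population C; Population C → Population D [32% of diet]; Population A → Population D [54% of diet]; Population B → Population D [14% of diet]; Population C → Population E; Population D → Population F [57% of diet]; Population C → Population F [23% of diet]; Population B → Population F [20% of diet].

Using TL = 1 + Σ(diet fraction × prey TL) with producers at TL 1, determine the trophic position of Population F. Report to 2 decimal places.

2.98

Population C: 1 + 1 = 2
Population D: 1 + (0.32×2 + 0.54×1 + 0.14×1) = 2.32
Population E: 1 + 2 = 3
Population F: 1 + (0.57×2.32 + 0.23×2 + 0.2×1) = 2.9824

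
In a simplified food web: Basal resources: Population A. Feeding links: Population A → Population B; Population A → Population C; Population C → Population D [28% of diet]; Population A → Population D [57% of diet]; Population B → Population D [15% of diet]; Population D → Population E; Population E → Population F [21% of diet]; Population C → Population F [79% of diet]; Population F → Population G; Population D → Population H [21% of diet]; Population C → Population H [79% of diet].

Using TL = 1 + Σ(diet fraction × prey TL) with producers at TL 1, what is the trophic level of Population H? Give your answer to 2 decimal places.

3.09

Population B: 1 + 1 = 2
Population C: 1 + 1 = 2
Population D: 1 + (0.28×2 + 0.57×1 + 0.15×2) = 2.43
Population E: 1 + 2.43 = 3.43
Population F: 1 + (0.21×3.43 + 0.79×2) = 3.3003
Population G: 1 + 3.3003 = 4.3003
Population H: 1 + (0.21×2.43 + 0.79×2) = 3.0903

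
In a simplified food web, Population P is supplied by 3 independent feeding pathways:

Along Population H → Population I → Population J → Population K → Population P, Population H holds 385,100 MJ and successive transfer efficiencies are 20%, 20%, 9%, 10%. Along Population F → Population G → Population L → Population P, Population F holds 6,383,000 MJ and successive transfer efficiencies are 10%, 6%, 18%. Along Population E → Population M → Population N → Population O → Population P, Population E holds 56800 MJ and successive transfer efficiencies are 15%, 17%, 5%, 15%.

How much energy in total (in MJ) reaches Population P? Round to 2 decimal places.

Via Population H: 385100 × 0.2 × 0.2 × 0.09 × 0.1 = 138.636 MJ
Via Population F: 6383000 × 0.1 × 0.06 × 0.18 = 6893.64 MJ
Via Population E: 56800 × 0.15 × 0.17 × 0.05 × 0.15 = 10.863 MJ
Total at Population P: 138.636 + 6893.64 + 10.863 = 7043.139 MJ

7043.14 MJ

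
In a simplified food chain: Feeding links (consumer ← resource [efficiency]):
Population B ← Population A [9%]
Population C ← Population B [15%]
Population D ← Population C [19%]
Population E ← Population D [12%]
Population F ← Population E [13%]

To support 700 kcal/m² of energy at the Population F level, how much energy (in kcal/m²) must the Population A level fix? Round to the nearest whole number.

17493877 kcal/m²

Cumulative transfer efficiency: 0.09 × 0.15 × 0.19 × 0.12 × 0.13 = 0.000040014
Population A energy = 700 / 0.000040014 = 17493877 kcal/m²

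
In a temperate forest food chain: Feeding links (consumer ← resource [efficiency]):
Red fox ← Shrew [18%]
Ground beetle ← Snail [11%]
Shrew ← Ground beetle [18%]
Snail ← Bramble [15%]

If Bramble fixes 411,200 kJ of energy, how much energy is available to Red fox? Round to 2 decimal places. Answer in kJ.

219.83 kJ

Snail: 411200 × 0.15 = 61680 kJ
Ground beetle: 61680 × 0.11 = 6784.8 kJ
Shrew: 6784.8 × 0.18 = 1221.264 kJ
Red fox: 1221.264 × 0.18 = 219.82752 kJ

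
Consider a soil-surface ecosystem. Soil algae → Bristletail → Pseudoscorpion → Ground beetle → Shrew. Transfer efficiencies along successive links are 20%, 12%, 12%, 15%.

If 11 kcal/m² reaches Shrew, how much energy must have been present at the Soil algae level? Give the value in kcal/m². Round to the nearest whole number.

Cumulative transfer efficiency: 0.2 × 0.12 × 0.12 × 0.15 = 0.000432
Soil algae energy = 11 / 0.000432 = 25463 kcal/m²

25463 kcal/m²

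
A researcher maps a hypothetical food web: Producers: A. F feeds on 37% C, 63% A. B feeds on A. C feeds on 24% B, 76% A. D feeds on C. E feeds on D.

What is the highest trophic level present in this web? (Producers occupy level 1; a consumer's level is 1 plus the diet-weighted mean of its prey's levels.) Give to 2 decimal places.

B: 1 + 1 = 2
C: 1 + (0.24×2 + 0.76×1) = 2.24
D: 1 + 2.24 = 3.24
E: 1 + 3.24 = 4.24
F: 1 + (0.37×2.24 + 0.63×1) = 2.4588

4.24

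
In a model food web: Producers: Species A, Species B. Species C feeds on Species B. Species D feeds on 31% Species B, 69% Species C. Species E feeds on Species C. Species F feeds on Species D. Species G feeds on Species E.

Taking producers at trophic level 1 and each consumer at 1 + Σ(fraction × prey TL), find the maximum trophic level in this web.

4

Species C: 1 + 1 = 2
Species D: 1 + (0.31×1 + 0.69×2) = 2.69
Species E: 1 + 2 = 3
Species F: 1 + 2.69 = 3.69
Species G: 1 + 3 = 4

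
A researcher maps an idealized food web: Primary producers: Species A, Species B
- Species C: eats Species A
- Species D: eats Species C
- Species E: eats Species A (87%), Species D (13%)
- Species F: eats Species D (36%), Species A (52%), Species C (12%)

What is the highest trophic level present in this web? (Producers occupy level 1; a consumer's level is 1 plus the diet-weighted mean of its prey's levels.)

3

Species C: 1 + 1 = 2
Species D: 1 + 2 = 3
Species E: 1 + (0.87×1 + 0.13×3) = 2.26
Species F: 1 + (0.36×3 + 0.52×1 + 0.12×2) = 2.84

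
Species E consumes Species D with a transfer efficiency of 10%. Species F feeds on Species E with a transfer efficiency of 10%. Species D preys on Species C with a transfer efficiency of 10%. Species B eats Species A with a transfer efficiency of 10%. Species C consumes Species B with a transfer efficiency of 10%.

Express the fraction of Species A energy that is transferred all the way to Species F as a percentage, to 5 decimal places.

Product of link efficiencies: 0.1 × 0.1 × 0.1 × 0.1 × 0.1 = 0.00001
As a percentage: 0.00001 × 100 = 0.00100%

0.00100%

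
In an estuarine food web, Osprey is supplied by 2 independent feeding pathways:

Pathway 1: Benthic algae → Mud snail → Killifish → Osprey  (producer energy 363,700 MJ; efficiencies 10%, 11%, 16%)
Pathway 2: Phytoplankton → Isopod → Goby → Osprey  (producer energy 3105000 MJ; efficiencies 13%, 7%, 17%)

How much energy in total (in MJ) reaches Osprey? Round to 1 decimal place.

Pathway 1: 363700 × 0.1 × 0.11 × 0.16 = 640.112 MJ
Pathway 2: 3105000 × 0.13 × 0.07 × 0.17 = 4803.435 MJ
Total at Osprey: 640.112 + 4803.435 = 5443.547 MJ

5443.5 MJ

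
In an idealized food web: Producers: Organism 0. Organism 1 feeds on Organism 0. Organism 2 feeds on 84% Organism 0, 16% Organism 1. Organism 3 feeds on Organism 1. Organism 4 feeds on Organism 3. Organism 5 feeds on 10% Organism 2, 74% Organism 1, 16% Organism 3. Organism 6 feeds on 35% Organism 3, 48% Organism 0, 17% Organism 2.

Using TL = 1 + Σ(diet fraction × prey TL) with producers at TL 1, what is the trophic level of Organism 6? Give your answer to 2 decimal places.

2.90

Organism 1: 1 + 1 = 2
Organism 2: 1 + (0.84×1 + 0.16×2) = 2.16
Organism 3: 1 + 2 = 3
Organism 4: 1 + 3 = 4
Organism 5: 1 + (0.1×2.16 + 0.74×2 + 0.16×3) = 3.176
Organism 6: 1 + (0.35×3 + 0.48×1 + 0.17×2.16) = 2.8972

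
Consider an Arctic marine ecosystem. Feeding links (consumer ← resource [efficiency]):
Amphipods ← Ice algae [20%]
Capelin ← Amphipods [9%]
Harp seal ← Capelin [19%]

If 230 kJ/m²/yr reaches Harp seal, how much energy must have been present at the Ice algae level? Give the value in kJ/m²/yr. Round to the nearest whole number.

67251 kJ/m²/yr

Cumulative transfer efficiency: 0.2 × 0.09 × 0.19 = 0.00342
Ice algae energy = 230 / 0.00342 = 67251 kJ/m²/yr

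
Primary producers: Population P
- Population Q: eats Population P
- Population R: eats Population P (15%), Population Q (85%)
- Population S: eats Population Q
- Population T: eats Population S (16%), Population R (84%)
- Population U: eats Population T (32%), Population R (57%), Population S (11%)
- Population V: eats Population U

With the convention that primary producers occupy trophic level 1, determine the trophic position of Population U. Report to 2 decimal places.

4.19

Population Q: 1 + 1 = 2
Population R: 1 + (0.15×1 + 0.85×2) = 2.85
Population S: 1 + 2 = 3
Population T: 1 + (0.16×3 + 0.84×2.85) = 3.874
Population U: 1 + (0.32×3.874 + 0.57×2.85 + 0.11×3) = 4.19418
Population V: 1 + 4.19418 = 5.19418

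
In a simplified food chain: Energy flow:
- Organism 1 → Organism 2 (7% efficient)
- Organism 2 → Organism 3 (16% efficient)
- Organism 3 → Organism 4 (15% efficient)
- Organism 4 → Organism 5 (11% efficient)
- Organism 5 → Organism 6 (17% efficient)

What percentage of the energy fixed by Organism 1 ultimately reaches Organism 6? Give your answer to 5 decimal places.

0.00314%

Product of link efficiencies: 0.07 × 0.16 × 0.15 × 0.11 × 0.17 = 0.000031416
As a percentage: 0.000031416 × 100 = 0.00314%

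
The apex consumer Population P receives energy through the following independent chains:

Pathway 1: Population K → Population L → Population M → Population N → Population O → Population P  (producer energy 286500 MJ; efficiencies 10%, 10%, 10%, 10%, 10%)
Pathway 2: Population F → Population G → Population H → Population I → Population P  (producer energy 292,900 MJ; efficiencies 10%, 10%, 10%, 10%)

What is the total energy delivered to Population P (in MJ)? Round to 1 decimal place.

32.2 MJ

Pathway 1: 286500 × 0.1 × 0.1 × 0.1 × 0.1 × 0.1 = 2.865 MJ
Pathway 2: 292900 × 0.1 × 0.1 × 0.1 × 0.1 = 29.29 MJ
Total at Population P: 2.865 + 29.29 = 32.155 MJ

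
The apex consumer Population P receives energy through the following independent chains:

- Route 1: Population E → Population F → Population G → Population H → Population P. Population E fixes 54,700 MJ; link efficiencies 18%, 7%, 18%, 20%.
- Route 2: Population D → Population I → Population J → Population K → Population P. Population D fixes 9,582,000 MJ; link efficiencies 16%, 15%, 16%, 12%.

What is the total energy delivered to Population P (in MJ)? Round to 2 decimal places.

Route 1: 54700 × 0.18 × 0.07 × 0.18 × 0.2 = 24.81192 MJ
Route 2: 9582000 × 0.16 × 0.15 × 0.16 × 0.12 = 4415.3856 MJ
Total at Population P: 24.81192 + 4415.3856 = 4440.19752 MJ

4440.20 MJ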